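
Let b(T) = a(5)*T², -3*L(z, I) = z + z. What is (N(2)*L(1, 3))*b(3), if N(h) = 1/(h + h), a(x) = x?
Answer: -15/2 ≈ -7.5000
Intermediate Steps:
L(z, I) = -2*z/3 (L(z, I) = -(z + z)/3 = -2*z/3)
b(T) = 5*T²
N(h) = 1/(2*h)
(N(2)*L(1, 3))*b(3) = (((½)/2)*(-⅔*1))*(5*3²) = (((½)*(½))*(-⅔))*(5*9) = ((¼)*(-⅔))*45 = -⅙*45 = -15/2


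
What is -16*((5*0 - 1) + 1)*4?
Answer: 0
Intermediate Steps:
-16*((5*0 - 1) + 1)*4 = -16*((0 - 1) + 1)*4 = -16*(-1 + 1)*4 = -0*4 = -16*0 = 0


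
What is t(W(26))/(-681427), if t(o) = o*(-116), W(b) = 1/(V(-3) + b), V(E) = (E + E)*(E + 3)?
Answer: 58/8858551 ≈ 6.5473e-6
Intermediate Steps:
V(E) = 2*E*(3 + E) (V(E) = (2*E)*(3 + E) = 2*E*(3 + E))
W(b) = 1/b (W(b) = 1/(2*(-3)*(3 - 3) + b) = 1/(2*(-3)*0 + b) = 1/(0 + b) = 1/b)
t(o) = -116*o
t(W(26))/(-681427) = -116/26/(-681427) = -116*1/26*(-1/681427) = -58/13*(-1/681427) = 58/8858551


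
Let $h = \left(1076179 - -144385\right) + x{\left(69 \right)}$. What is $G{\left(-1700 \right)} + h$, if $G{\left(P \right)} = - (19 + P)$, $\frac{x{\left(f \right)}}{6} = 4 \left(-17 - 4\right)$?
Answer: $1221741$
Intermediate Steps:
$x{\left(f \right)} = -504$ ($x{\left(f \right)} = 6 \cdot 4 \left(-17 - 4\right) = 6 \cdot 4 \left(-21\right) = 6 \left(-84\right) = -504$)
$h = 1220060$ ($h = \left(1076179 - -144385\right) - 504 = \left(1076179 + 144385\right) - 504 = 1220564 - 504 = 1220060$)
$G{\left(P \right)} = -19 - P$
$G{\left(-1700 \right)} + h = \left(-19 - -1700\right) + 1220060 = \left(-19 + 1700\right) + 1220060 = 1681 + 1220060 = 1221741$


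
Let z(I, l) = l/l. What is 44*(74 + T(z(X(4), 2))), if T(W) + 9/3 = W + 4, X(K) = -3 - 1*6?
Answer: 3344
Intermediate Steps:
X(K) = -9 (X(K) = -3 - 6 = -9)
z(I, l) = 1
T(W) = 1 + W (T(W) = -3 + (W + 4) = -3 + (4 + W) = 1 + W)
44*(74 + T(z(X(4), 2))) = 44*(74 + (1 + 1)) = 44*(74 + 2) = 44*76 = 3344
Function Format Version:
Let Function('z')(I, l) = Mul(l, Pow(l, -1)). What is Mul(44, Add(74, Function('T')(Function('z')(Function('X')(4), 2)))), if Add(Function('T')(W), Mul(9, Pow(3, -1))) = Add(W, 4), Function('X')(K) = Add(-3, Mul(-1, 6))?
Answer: 3344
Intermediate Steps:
Function('X')(K) = -9 (Function('X')(K) = Add(-3, -6) = -9)
Function('z')(I, l) = 1
Function('T')(W) = Add(1, W) (Function('T')(W) = Add(-3, Add(W, 4)) = Add(-3, Add(4, W)) = Add(1, W))
Mul(44, Add(74, Function('T')(Function('z')(Function('X')(4), 2)))) = Mul(44, Add(74, Add(1, 1))) = Mul(44, Add(74, 2)) = Mul(44, 76) = 3344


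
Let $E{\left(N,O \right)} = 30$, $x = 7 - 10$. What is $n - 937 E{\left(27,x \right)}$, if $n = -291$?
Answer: $-28401$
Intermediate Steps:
$x = -3$
$n - 937 E{\left(27,x \right)} = -291 - 28110 = -28401$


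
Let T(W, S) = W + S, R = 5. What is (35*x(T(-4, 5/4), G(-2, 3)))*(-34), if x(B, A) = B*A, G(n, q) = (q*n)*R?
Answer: -98175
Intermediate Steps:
G(n, q) = 5*n*q (G(n, q) = (q*n)*5 = (n*q)*5 = 5*n*q)
T(W, S) = S + W
x(B, A) = A*B
(35*x(T(-4, 5/4), G(-2, 3)))*(-34) = (35*((5*(-2)*3)*(5/4 - 4)))*(-34) = (35*(-30*(5*(1/4) - 4)))*(-34) = (35*(-30*(5/4 - 4)))*(-34) = (35*(-30*(-11/4)))*(-34) = (35*(165/2))*(-34) = (5775/2)*(-34) = -98175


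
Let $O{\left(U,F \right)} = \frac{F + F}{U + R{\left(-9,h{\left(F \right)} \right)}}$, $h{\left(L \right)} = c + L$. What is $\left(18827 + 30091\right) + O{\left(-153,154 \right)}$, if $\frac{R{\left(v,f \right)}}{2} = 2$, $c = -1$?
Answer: $\frac{7288474}{149} \approx 48916.0$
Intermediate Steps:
$h{\left(L \right)} = -1 + L$
$R{\left(v,f \right)} = 4$ ($R{\left(v,f \right)} = 2 \cdot 2 = 4$)
$O{\left(U,F \right)} = \frac{2 F}{4 + U}$ ($O{\left(U,F \right)} = \frac{F + F}{U + 4} = \frac{2 F}{4 + U}$)
$\left(18827 + 30091\right) + O{\left(-153,154 \right)} = \left(18827 + 30091\right) + 2 \cdot 154 \frac{1}{4 - 153} = 48918 + 2 \cdot 154 \frac{1}{-149} = 48918 + 2 \cdot 154 \left(- \frac{1}{149}\right) = 48918 - \frac{308}{149} = \frac{7288474}{149}$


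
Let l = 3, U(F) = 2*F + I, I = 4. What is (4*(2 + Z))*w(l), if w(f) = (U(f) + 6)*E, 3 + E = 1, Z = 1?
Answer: -384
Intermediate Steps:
U(F) = 4 + 2*F (U(F) = 2*F + 4 = 4 + 2*F)
E = -2 (E = -3 + 1 = -2)
w(f) = -20 - 4*f (w(f) = ((4 + 2*f) + 6)*(-2) = (10 + 2*f)*(-2) = -20 - 4*f)
(4*(2 + Z))*w(l) = (4*(2 + 1))*(-20 - 4*3) = (4*3)*(-20 - 12) = 12*(-32) = -384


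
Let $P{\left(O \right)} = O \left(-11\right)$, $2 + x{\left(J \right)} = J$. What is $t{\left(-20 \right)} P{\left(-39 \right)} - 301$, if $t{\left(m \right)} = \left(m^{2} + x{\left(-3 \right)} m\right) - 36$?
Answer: $198755$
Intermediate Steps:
$x{\left(J \right)} = -2 + J$
$P{\left(O \right)} = - 11 O$
$t{\left(m \right)} = -36 + m^{2} - 5 m$ ($t{\left(m \right)} = \left(m^{2} + \left(-2 - 3\right) m\right) - 36 = \left(m^{2} - 5 m\right) - 36 = -36 + m^{2} - 5 m$)
$t{\left(-20 \right)} P{\left(-39 \right)} - 301 = \left(-36 + \left(-20\right)^{2} - -100\right) \left(\left(-11\right) \left(-39\right)\right) - 301 = \left(-36 + 400 + 100\right) 429 - 301 = 464 \cdot 429 - 301 = 199056 - 301 = 198755$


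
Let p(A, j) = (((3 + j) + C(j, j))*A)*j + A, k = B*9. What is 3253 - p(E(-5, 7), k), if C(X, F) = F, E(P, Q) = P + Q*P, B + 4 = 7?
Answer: 64853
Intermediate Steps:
B = 3 (B = -4 + 7 = 3)
E(P, Q) = P + P*Q
k = 27 (k = 3*9 = 27)
p(A, j) = A + A*j*(3 + 2*j) (p(A, j) = (((3 + j) + j)*A)*j + A = ((3 + 2*j)*A)*j + A = (A*(3 + 2*j))*j + A = A*j*(3 + 2*j) + A = A + A*j*(3 + 2*j))
3253 - p(E(-5, 7), k) = 3253 - (-5*(1 + 7))*(1 + 2*27² + 3*27) = 3253 - (-5*8)*(1 + 2*729 + 81) = 3253 - (-40)*(1 + 1458 + 81) = 3253 - (-40)*1540 = 3253 - 1*(-61600) = 3253 + 61600 = 64853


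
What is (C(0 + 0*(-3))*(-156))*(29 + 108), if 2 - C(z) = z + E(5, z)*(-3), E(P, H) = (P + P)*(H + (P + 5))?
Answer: -6454344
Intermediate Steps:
E(P, H) = 2*P*(5 + H + P) (E(P, H) = (2*P)*(H + (5 + P)) = (2*P)*(5 + H + P) = 2*P*(5 + H + P))
C(z) = 302 + 29*z (C(z) = 2 - (z + (2*5*(5 + z + 5))*(-3)) = 2 - (z + (2*5*(10 + z))*(-3)) = 2 - (z + (100 + 10*z)*(-3)) = 2 - (z + (-300 - 30*z)) = 2 - (-300 - 29*z) = 2 + (300 + 29*z) = 302 + 29*z)
(C(0 + 0*(-3))*(-156))*(29 + 108) = ((302 + 29*(0 + 0*(-3)))*(-156))*(29 + 108) = ((302 + 29*(0 + 0))*(-156))*137 = ((302 + 29*0)*(-156))*137 = ((302 + 0)*(-156))*137 = (302*(-156))*137 = -47112*137 = -6454344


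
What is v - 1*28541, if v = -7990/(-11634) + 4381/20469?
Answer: -377579718629/13229797 ≈ -28540.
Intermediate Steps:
v = 11917548/13229797 (v = -7990*(-1/11634) + 4381*(1/20469) = 3995/5817 + 4381/20469 = 11917548/13229797 ≈ 0.90081)
v - 1*28541 = 11917548/13229797 - 1*28541 = 11917548/13229797 - 28541 = -377579718629/13229797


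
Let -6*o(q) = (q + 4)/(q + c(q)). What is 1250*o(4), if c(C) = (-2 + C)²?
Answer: -625/3 ≈ -208.33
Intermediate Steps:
o(q) = -(4 + q)/(6*(q + (-2 + q)²)) (o(q) = -(q + 4)/(6*(q + (-2 + q)²)) = -(4 + q)/(6*(q + (-2 + q)²)))
1250*o(4) = 1250*((-4 - 1*4)/(6*(4 + (-2 + 4)²))) = 1250*((-4 - 4)/(6*(4 + 2²))) = 1250*((⅙)*(-8)/(4 + 4)) = 1250*((⅙)*(-8)/8) = 1250*((⅙)*(⅛)*(-8)) = 1250*(-⅙) = -625/3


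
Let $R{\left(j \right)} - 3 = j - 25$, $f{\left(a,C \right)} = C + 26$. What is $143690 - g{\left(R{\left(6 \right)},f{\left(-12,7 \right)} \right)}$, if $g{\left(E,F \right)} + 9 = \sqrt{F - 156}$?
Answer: $143699 - i \sqrt{123} \approx 1.437 \cdot 10^{5} - 11.091 i$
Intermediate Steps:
$f{\left(a,C \right)} = 26 + C$
$R{\left(j \right)} = -22 + j$ ($R{\left(j \right)} = 3 + \left(j - 25\right) = 3 + \left(-25 + j\right) = -22 + j$)
$g{\left(E,F \right)} = -9 + \sqrt{-156 + F}$ ($g{\left(E,F \right)} = -9 + \sqrt{F - 156} = -9 + \sqrt{-156 + F}$)
$143690 - g{\left(R{\left(6 \right)},f{\left(-12,7 \right)} \right)} = 143690 - \left(-9 + \sqrt{-156 + \left(26 + 7\right)}\right) = 143690 - \left(-9 + \sqrt{-156 + 33}\right) = 143690 - \left(-9 + \sqrt{-123}\right) = 143690 - \left(-9 + i \sqrt{123}\right) = 143690 + \left(9 - i \sqrt{123}\right) = 143699 - i \sqrt{123}$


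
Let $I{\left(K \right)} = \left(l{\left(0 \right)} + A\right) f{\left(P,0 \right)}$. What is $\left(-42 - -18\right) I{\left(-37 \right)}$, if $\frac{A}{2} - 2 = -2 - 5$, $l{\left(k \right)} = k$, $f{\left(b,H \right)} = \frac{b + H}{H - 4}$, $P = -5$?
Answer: $300$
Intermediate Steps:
$f{\left(b,H \right)} = \frac{H + b}{-4 + H}$
$A = -10$ ($A = 4 + 2 \left(-2 - 5\right) = 4 + 2 \left(-7\right) = 4 - 14 = -10$)
$I{\left(K \right)} = - \frac{25}{2}$ ($I{\left(K \right)} = \left(0 - 10\right) \frac{0 - 5}{-4 + 0} = - 10 \frac{1}{-4} \left(-5\right) = - 10 \left(\left(- \frac{1}{4}\right) \left(-5\right)\right) = \left(-10\right) \frac{5}{4} = - \frac{25}{2}$)
$\left(-42 - -18\right) I{\left(-37 \right)} = \left(-42 - -18\right) \left(- \frac{25}{2}\right) = \left(-42 + 18\right) \left(- \frac{25}{2}\right) = \left(-24\right) \left(- \frac{25}{2}\right) = 300$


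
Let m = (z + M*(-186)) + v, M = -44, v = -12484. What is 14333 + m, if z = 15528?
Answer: 25561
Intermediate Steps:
m = 11228 (m = (15528 - 44*(-186)) - 12484 = (15528 + 8184) - 12484 = 23712 - 12484 = 11228)
14333 + m = 14333 + 11228 = 25561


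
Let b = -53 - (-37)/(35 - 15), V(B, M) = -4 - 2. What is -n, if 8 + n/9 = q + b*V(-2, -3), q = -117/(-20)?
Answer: -10971/4 ≈ -2742.8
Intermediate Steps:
V(B, M) = -6
q = 117/20 (q = -117*(-1/20) = 117/20 ≈ 5.8500)
b = -1023/20 (b = -53 - (-37)/20 = -53 - 1*(-37/20) = -53 + 37/20 = -1023/20 ≈ -51.150)
n = 10971/4 (n = -72 + 9*(117/20 - 1023/20*(-6)) = -72 + 9*(117/20 + 3069/10) = -72 + 9*(1251/4) = -72 + 11259/4 = 10971/4 ≈ 2742.8)
-n = -1*10971/4 = -10971/4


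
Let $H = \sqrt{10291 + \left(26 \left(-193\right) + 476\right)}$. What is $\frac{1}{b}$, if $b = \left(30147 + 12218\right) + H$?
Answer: $\frac{42365}{1794787476} - \frac{\sqrt{5749}}{1794787476} \approx 2.3562 \cdot 10^{-5}$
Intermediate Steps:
$H = \sqrt{5749}$ ($H = \sqrt{10291 + \left(-5018 + 476\right)} = \sqrt{10291 - 4542} = \sqrt{5749} \approx 75.822$)
$b = 42365 + \sqrt{5749}$ ($b = \left(30147 + 12218\right) + \sqrt{5749} = 42365 + \sqrt{5749} \approx 42441.0$)
$\frac{1}{b} = \frac{1}{42365 + \sqrt{5749}}$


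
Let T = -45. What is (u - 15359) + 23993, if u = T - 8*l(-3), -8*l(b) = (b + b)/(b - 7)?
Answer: 42948/5 ≈ 8589.6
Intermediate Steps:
l(b) = -b/(4*(-7 + b)) (l(b) = -(b + b)/(8*(b - 7)) = -2*b/(8*(-7 + b)) = -b/(4*(-7 + b)))
u = -222/5 (u = -45 - (-8)*(-3)/(-28 + 4*(-3)) = -45 - (-8)*(-3)/(-28 - 12) = -45 - (-8)*(-3)/(-40) = -45 - (-8)*(-3)*(-1)/40 = -45 - 8*(-3/40) = -45 + ⅗ = -222/5 ≈ -44.400)
(u - 15359) + 23993 = (-222/5 - 15359) + 23993 = -77017/5 + 23993 = 42948/5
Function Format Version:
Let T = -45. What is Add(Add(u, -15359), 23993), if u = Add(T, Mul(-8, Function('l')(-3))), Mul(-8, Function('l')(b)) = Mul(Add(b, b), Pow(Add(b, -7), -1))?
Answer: Rational(42948, 5) ≈ 8589.6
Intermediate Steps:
Function('l')(b) = Mul(Rational(-1, 4), b, Pow(Add(-7, b), -1)) (Function('l')(b) = Mul(Rational(-1, 8), Mul(Add(b, b), Pow(Add(b, -7), -1))) = Mul(Rational(-1, 8), Mul(Mul(2, b), Pow(Add(-7, b), -1))) = Mul(Rational(-1, 8), Mul(2, b, Pow(Add(-7, b), -1))) = Mul(Rational(-1, 4), b, Pow(Add(-7, b), -1)))
u = Rational(-222, 5) (u = Add(-45, Mul(-8, Mul(-1, -3, Pow(Add(-28, Mul(4, -3)), -1)))) = Add(-45, Mul(-8, Mul(-1, -3, Pow(Add(-28, -12), -1)))) = Add(-45, Mul(-8, Mul(-1, -3, Pow(-40, -1)))) = Add(-45, Mul(-8, Mul(-1, -3, Rational(-1, 40)))) = Add(-45, Mul(-8, Rational(-3, 40))) = Add(-45, Rational(3, 5)) = Rational(-222, 5) ≈ -44.400)
Add(Add(u, -15359), 23993) = Add(Add(Rational(-222, 5), -15359), 23993) = Add(Rational(-77017, 5), 23993) = Rational(42948, 5)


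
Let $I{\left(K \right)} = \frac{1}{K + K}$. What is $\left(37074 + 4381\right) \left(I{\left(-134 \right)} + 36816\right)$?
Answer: $\frac{409023509585}{268} \approx 1.5262 \cdot 10^{9}$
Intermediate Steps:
$I{\left(K \right)} = \frac{1}{2 K}$
$\left(37074 + 4381\right) \left(I{\left(-134 \right)} + 36816\right) = \left(37074 + 4381\right) \left(\frac{1}{2 \left(-134\right)} + 36816\right) = 41455 \left(\frac{1}{2} \left(- \frac{1}{134}\right) + 36816\right) = 41455 \left(- \frac{1}{268} + 36816\right) = 41455 \cdot \frac{9866687}{268} = \frac{409023509585}{268}$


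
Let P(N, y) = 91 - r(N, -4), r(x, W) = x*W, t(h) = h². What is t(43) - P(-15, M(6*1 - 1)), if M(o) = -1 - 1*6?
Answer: 1818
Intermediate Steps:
M(o) = -7 (M(o) = -1 - 6 = -7)
r(x, W) = W*x
P(N, y) = 91 + 4*N (P(N, y) = 91 - (-4)*N = 91 + 4*N)
t(43) - P(-15, M(6*1 - 1)) = 43² - (91 + 4*(-15)) = 1849 - (91 - 60) = 1849 - 1*31 = 1849 - 31 = 1818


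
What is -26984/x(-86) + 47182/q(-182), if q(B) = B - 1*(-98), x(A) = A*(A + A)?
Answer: -43761425/77658 ≈ -563.51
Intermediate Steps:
x(A) = 2*A² (x(A) = A*(2*A) = 2*A²)
q(B) = 98 + B (q(B) = B + 98 = 98 + B)
-26984/x(-86) + 47182/q(-182) = -26984/(2*(-86)²) + 47182/(98 - 182) = -26984/(2*7396) + 47182/(-84) = -26984/14792 + 47182*(-1/84) = -26984*1/14792 - 23591/42 = -3373/1849 - 23591/42 = -43761425/77658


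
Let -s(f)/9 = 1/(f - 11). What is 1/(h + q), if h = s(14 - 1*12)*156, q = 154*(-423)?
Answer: -1/64986 ≈ -1.5388e-5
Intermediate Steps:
s(f) = -9/(-11 + f) (s(f) = -9/(f - 11) = -9/(-11 + f))
q = -65142
h = 156 (h = -9/(-11 + (14 - 1*12))*156 = -9/(-11 + (14 - 12))*156 = -9/(-11 + 2)*156 = -9/(-9)*156 = -9*(-1/9)*156 = 1*156 = 156)
1/(h + q) = 1/(156 - 65142) = 1/(-64986) = -1/64986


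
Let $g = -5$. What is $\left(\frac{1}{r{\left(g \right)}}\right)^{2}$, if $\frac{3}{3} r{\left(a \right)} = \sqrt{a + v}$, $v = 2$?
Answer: $- \frac{1}{3} \approx -0.33333$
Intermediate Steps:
$r{\left(a \right)} = \sqrt{2 + a}$ ($r{\left(a \right)} = \sqrt{a + 2} = \sqrt{2 + a}$)
$\left(\frac{1}{r{\left(g \right)}}\right)^{2} = \left(\frac{1}{\sqrt{2 - 5}}\right)^{2} = \left(\frac{1}{\sqrt{-3}}\right)^{2} = \left(\frac{1}{i \sqrt{3}}\right)^{2} = \left(- \frac{i \sqrt{3}}{3}\right)^{2} = - \frac{1}{3}$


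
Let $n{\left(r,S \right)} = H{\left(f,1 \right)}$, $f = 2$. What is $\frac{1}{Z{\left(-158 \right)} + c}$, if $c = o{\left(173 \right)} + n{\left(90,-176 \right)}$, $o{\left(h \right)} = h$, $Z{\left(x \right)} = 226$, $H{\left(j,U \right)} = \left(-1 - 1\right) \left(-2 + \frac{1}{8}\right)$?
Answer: $\frac{4}{1611} \approx 0.0024829$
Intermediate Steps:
$H{\left(j,U \right)} = \frac{15}{4}$ ($H{\left(j,U \right)} = - 2 \left(-2 + \frac{1}{8}\right) = \left(-2\right) \left(- \frac{15}{8}\right) = \frac{15}{4}$)
$n{\left(r,S \right)} = \frac{15}{4}$
$c = \frac{707}{4}$ ($c = 173 + \frac{15}{4} = \frac{707}{4} \approx 176.75$)
$\frac{1}{Z{\left(-158 \right)} + c} = \frac{1}{226 + \frac{707}{4}} = \frac{1}{\frac{1611}{4}} = \frac{4}{1611}$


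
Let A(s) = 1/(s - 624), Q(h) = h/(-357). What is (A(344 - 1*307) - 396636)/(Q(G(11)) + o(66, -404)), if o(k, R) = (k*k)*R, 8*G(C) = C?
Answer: 664949151048/2950295667385 ≈ 0.22538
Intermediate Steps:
G(C) = C/8
Q(h) = -h/357 (Q(h) = h*(-1/357) = -h/357)
A(s) = 1/(-624 + s)
o(k, R) = R*k**2 (o(k, R) = k**2*R = R*k**2)
(A(344 - 1*307) - 396636)/(Q(G(11)) + o(66, -404)) = (1/(-624 + (344 - 1*307)) - 396636)/(-11/2856 - 404*66**2) = (1/(-624 + (344 - 307)) - 396636)/(-1/357*11/8 - 404*4356) = (1/(-624 + 37) - 396636)/(-11/2856 - 1759824) = (1/(-587) - 396636)/(-5026057355/2856) = (-1/587 - 396636)*(-2856/5026057355) = -232825333/587*(-2856/5026057355) = 664949151048/2950295667385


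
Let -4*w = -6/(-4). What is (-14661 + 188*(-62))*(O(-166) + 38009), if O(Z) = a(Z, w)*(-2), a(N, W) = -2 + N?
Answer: -1009125365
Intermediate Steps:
w = -3/8 (w = -(-3)/(2*(-4)) = -(-3)*(-1)/(2*4) = -¼*3/2 = -3/8 ≈ -0.37500)
O(Z) = 4 - 2*Z (O(Z) = (-2 + Z)*(-2) = 4 - 2*Z)
(-14661 + 188*(-62))*(O(-166) + 38009) = (-14661 + 188*(-62))*((4 - 2*(-166)) + 38009) = (-14661 - 11656)*((4 + 332) + 38009) = -26317*(336 + 38009) = -26317*38345 = -1009125365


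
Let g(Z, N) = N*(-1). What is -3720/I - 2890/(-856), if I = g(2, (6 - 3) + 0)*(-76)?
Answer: -105225/8132 ≈ -12.940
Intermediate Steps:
g(Z, N) = -N
I = 228 (I = -((6 - 3) + 0)*(-76) = -(3 + 0)*(-76) = -1*3*(-76) = -3*(-76) = 228)
-3720/I - 2890/(-856) = -3720/228 - 2890/(-856) = -3720*1/228 - 2890*(-1/856) = -310/19 + 1445/428 = -105225/8132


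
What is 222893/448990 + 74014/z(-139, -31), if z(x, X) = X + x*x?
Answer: 3753115183/866101710 ≈ 4.3333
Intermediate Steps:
z(x, X) = X + x²
222893/448990 + 74014/z(-139, -31) = 222893/448990 + 74014/(-31 + (-139)²) = 222893*(1/448990) + 74014/(-31 + 19321) = 222893/448990 + 74014/19290 = 222893/448990 + 74014*(1/19290) = 222893/448990 + 37007/9645 = 3753115183/866101710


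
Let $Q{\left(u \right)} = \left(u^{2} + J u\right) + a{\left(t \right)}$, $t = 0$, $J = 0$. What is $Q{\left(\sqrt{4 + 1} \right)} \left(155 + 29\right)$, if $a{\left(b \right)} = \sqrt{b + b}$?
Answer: $920$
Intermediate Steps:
$a{\left(b \right)} = \sqrt{2} \sqrt{b}$ ($a{\left(b \right)} = \sqrt{2 b} = \sqrt{2} \sqrt{b}$)
$Q{\left(u \right)} = u^{2}$ ($Q{\left(u \right)} = \left(u^{2} + 0 u\right) + \sqrt{2} \sqrt{0} = \left(u^{2} + 0\right) + \sqrt{2} \cdot 0 = u^{2} + 0 = u^{2}$)
$Q{\left(\sqrt{4 + 1} \right)} \left(155 + 29\right) = \left(\sqrt{4 + 1}\right)^{2} \left(155 + 29\right) = \left(\sqrt{5}\right)^{2} \cdot 184 = 5 \cdot 184 = 920$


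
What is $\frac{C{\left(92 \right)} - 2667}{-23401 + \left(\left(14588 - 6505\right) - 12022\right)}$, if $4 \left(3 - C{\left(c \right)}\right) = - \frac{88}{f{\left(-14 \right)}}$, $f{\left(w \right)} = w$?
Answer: $\frac{18659}{191380} \approx 0.097497$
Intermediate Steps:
$C{\left(c \right)} = \frac{10}{7}$ ($C{\left(c \right)} = 3 - \frac{\left(-88\right) \frac{1}{-14}}{4} = 3 - \frac{\left(-88\right) \left(- \frac{1}{14}\right)}{4} = 3 - \frac{11}{7} = \frac{10}{7}$)
$\frac{C{\left(92 \right)} - 2667}{-23401 + \left(\left(14588 - 6505\right) - 12022\right)} = \frac{\frac{10}{7} - 2667}{-23401 + \left(\left(14588 - 6505\right) - 12022\right)} = - \frac{18659}{7 \left(-23401 + \left(8083 - 12022\right)\right)} = - \frac{18659}{7 \left(-23401 - 3939\right)} = - \frac{18659}{7 \left(-27340\right)} = \left(- \frac{18659}{7}\right) \left(- \frac{1}{27340}\right) = \frac{18659}{191380}$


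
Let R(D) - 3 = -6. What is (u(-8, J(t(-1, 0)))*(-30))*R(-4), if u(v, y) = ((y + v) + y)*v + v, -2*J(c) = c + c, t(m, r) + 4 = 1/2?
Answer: 0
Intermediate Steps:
t(m, r) = -7/2 (t(m, r) = -4 + 1/2 = -4 + ½ = -7/2)
J(c) = -c (J(c) = -(c + c)/2 = -c)
u(v, y) = v + v*(v + 2*y) (u(v, y) = ((v + y) + y)*v + v = (v + 2*y)*v + v = v*(v + 2*y) + v = v + v*(v + 2*y))
R(D) = -3 (R(D) = 3 - 6 = -3)
(u(-8, J(t(-1, 0)))*(-30))*R(-4) = (-8*(1 - 8 + 2*(-1*(-7/2)))*(-30))*(-3) = (-8*(1 - 8 + 2*(7/2))*(-30))*(-3) = (-8*(1 - 8 + 7)*(-30))*(-3) = (-8*0*(-30))*(-3) = (0*(-30))*(-3) = 0*(-3) = 0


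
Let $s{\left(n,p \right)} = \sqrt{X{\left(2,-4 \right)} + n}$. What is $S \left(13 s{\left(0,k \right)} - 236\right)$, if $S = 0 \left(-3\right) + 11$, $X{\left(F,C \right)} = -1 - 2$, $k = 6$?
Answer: $-2596 + 143 i \sqrt{3} \approx -2596.0 + 247.68 i$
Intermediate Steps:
$X{\left(F,C \right)} = -3$ ($X{\left(F,C \right)} = -1 - 2 = -3$)
$S = 11$ ($S = 0 + 11 = 11$)
$s{\left(n,p \right)} = \sqrt{-3 + n}$
$S \left(13 s{\left(0,k \right)} - 236\right) = 11 \left(13 \sqrt{-3 + 0} - 236\right) = 11 \left(13 \sqrt{-3} - 236\right) = 11 \left(13 i \sqrt{3} - 236\right) = 11 \left(-236 + 13 i \sqrt{3}\right) = -2596 + 143 i \sqrt{3}$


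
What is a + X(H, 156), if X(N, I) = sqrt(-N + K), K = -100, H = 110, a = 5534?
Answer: 5534 + I*sqrt(210) ≈ 5534.0 + 14.491*I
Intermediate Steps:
X(N, I) = sqrt(-100 - N) (X(N, I) = sqrt(-N - 100) = sqrt(-100 - N))
a + X(H, 156) = 5534 + sqrt(-100 - 1*110) = 5534 + sqrt(-100 - 110) = 5534 + sqrt(-210) = 5534 + I*sqrt(210)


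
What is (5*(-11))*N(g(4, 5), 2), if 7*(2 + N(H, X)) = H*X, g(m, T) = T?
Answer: 220/7 ≈ 31.429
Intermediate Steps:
N(H, X) = -2 + H*X/7 (N(H, X) = -2 + (H*X)/7 = -2 + H*X/7)
(5*(-11))*N(g(4, 5), 2) = (5*(-11))*(-2 + (1/7)*5*2) = -55*(-2 + 10/7) = -55*(-4/7) = 220/7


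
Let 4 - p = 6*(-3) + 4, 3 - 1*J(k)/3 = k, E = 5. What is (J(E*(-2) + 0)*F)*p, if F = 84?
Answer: 58968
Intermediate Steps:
J(k) = 9 - 3*k
p = 18 (p = 4 - (6*(-3) + 4) = 4 - (-18 + 4) = 4 - 1*(-14) = 4 + 14 = 18)
(J(E*(-2) + 0)*F)*p = ((9 - 3*(5*(-2) + 0))*84)*18 = ((9 - 3*(-10 + 0))*84)*18 = ((9 - 3*(-10))*84)*18 = ((9 + 30)*84)*18 = (39*84)*18 = 3276*18 = 58968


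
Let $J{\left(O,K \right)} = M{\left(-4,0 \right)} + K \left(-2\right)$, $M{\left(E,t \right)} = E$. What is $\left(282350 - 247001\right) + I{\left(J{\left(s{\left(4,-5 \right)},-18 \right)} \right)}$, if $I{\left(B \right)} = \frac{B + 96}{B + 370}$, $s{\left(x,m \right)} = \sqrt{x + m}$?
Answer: $\frac{7105213}{201} \approx 35349.0$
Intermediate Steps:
$s{\left(x,m \right)} = \sqrt{m + x}$
$J{\left(O,K \right)} = -4 - 2 K$ ($J{\left(O,K \right)} = -4 + K \left(-2\right) = -4 - 2 K$)
$I{\left(B \right)} = \frac{96 + B}{370 + B}$
$\left(282350 - 247001\right) + I{\left(J{\left(s{\left(4,-5 \right)},-18 \right)} \right)} = \left(282350 - 247001\right) + \frac{96 - -32}{370 - -32} = 35349 + \frac{96 + \left(-4 + 36\right)}{370 + \left(-4 + 36\right)} = 35349 + \frac{96 + 32}{370 + 32} = 35349 + \frac{1}{402} \cdot 128 = 35349 + \frac{64}{201} = \frac{7105213}{201}$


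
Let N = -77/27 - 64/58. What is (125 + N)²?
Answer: 8982869284/613089 ≈ 14652.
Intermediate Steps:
N = -3097/783 (N = -77*1/27 - 64*1/58 = -77/27 - 32/29 = -3097/783 ≈ -3.9553)
(125 + N)² = (125 - 3097/783)² = (94778/783)² = 8982869284/613089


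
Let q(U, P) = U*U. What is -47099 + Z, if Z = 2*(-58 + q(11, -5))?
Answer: -46973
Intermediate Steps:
q(U, P) = U²
Z = 126 (Z = 2*(-58 + 11²) = 2*(-58 + 121) = 2*63 = 126)
-47099 + Z = -47099 + 126 = -46973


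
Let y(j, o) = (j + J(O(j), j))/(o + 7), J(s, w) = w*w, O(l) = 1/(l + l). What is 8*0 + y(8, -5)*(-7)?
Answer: -252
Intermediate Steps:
O(l) = 1/(2*l)
J(s, w) = w²
y(j, o) = (j + j²)/(7 + o) (y(j, o) = (j + j²)/(o + 7) = (j + j²)/(7 + o))
8*0 + y(8, -5)*(-7) = 8*0 + (8*(1 + 8)/(7 - 5))*(-7) = 0 + (8*9/2)*(-7) = 0 + (8*(½)*9)*(-7) = 0 + 36*(-7) = 0 - 252 = -252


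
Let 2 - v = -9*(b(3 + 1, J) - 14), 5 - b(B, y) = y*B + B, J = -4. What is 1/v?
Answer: 1/29 ≈ 0.034483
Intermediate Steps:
b(B, y) = 5 - B - B*y (b(B, y) = 5 - (y*B + B) = 5 - (B*y + B) = 5 - (B + B*y) = 5 + (-B - B*y) = 5 - B - B*y)
v = 29 (v = 2 - (-9)*((5 - (3 + 1) - 1*(3 + 1)*(-4)) - 14) = 2 - (-9)*((5 - 1*4 - 1*4*(-4)) - 14) = 2 - (-9)*((5 - 4 + 16) - 14) = 2 - (-9)*(17 - 14) = 2 - (-9)*3 = 2 - 1*(-27) = 2 + 27 = 29)
1/v = 1/29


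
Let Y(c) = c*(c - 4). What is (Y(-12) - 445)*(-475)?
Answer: 120175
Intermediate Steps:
Y(c) = c*(-4 + c)
(Y(-12) - 445)*(-475) = (-12*(-4 - 12) - 445)*(-475) = (-12*(-16) - 445)*(-475) = (192 - 445)*(-475) = -253*(-475) = 120175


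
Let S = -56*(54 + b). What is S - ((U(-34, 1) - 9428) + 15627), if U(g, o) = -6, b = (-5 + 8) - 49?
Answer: -6641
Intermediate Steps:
b = -46 (b = 3 - 49 = -46)
S = -448 (S = -56*(54 - 46) = -56*8 = -448)
S - ((U(-34, 1) - 9428) + 15627) = -448 - ((-6 - 9428) + 15627) = -448 - (-9434 + 15627) = -448 - 1*6193 = -448 - 6193 = -6641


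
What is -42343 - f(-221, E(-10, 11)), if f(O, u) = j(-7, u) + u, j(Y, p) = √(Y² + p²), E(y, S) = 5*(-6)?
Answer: -42313 - √949 ≈ -42344.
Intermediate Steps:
E(y, S) = -30
f(O, u) = u + √(49 + u²) (f(O, u) = √((-7)² + u²) + u = √(49 + u²) + u = u + √(49 + u²))
-42343 - f(-221, E(-10, 11)) = -42343 - (-30 + √(49 + (-30)²)) = -42343 - (-30 + √(49 + 900)) = -42343 - (-30 + √949) = -42343 + (30 - √949) = -42313 - √949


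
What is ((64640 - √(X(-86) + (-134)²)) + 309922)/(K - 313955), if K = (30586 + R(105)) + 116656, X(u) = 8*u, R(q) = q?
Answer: -20809/9256 + √4317/83304 ≈ -2.2474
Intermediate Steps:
K = 147347 (K = (30586 + 105) + 116656 = 30691 + 116656 = 147347)
((64640 - √(X(-86) + (-134)²)) + 309922)/(K - 313955) = ((64640 - √(8*(-86) + (-134)²)) + 309922)/(147347 - 313955) = ((64640 - √(-688 + 17956)) + 309922)/(-166608) = ((64640 - √17268) + 309922)*(-1/166608) = ((64640 - 2*√4317) + 309922)*(-1/166608) = (374562 - 2*√4317)*(-1/166608) = -20809/9256 + √4317/83304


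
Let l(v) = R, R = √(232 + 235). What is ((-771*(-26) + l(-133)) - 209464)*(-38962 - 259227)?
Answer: 56482364002 - 298189*√467 ≈ 5.6476e+10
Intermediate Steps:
R = √467 ≈ 21.610
l(v) = √467
((-771*(-26) + l(-133)) - 209464)*(-38962 - 259227) = ((-771*(-26) + √467) - 209464)*(-38962 - 259227) = ((20046 + √467) - 209464)*(-298189) = (-189418 + √467)*(-298189) = 56482364002 - 298189*√467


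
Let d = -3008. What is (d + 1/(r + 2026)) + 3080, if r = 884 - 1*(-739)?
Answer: 262729/3649 ≈ 72.000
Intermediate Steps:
r = 1623 (r = 884 + 739 = 1623)
(d + 1/(r + 2026)) + 3080 = (-3008 + 1/(1623 + 2026)) + 3080 = (-3008 + 1/3649) + 3080 = -10976191/3649 + 3080 = 262729/3649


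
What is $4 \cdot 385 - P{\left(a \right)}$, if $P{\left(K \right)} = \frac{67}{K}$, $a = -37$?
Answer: $\frac{57047}{37} \approx 1541.8$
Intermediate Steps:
$4 \cdot 385 - P{\left(a \right)} = 4 \cdot 385 - \frac{67}{-37} = 1540 - 67 \left(- \frac{1}{37}\right) = 1540 - - \frac{67}{37} = 1540 + \frac{67}{37} = \frac{57047}{37}$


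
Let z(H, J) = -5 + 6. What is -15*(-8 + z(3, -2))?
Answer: 105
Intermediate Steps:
z(H, J) = 1
-15*(-8 + z(3, -2)) = -15*(-8 + 1) = -15*(-7) = 105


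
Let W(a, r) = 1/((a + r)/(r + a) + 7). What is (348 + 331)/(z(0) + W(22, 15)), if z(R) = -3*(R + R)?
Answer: 5432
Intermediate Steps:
z(R) = -6*R
W(a, r) = ⅛ (W(a, r) = 1/((a + r)/(a + r) + 7) = 1/(1 + 7) = 1/8 = ⅛)
(348 + 331)/(z(0) + W(22, 15)) = (348 + 331)/(-6*0 + ⅛) = 679/(0 + ⅛) = 679/(⅛) = 679*8 = 5432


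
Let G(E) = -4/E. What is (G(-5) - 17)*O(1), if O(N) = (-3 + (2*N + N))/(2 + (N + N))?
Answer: 0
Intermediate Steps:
O(N) = (-3 + 3*N)/(2 + 2*N)
(G(-5) - 17)*O(1) = (-4/(-5) - 17)*(3*(-1 + 1)/(2*(1 + 1))) = (-4*(-1/5) - 17)*((3/2)*0/2) = (4/5 - 17)*((3/2)*(1/2)*0) = -81/5*0 = 0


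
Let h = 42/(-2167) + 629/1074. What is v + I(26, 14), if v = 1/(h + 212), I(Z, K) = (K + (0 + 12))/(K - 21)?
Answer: -12846372100/3463024817 ≈ -3.7096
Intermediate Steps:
h = 1317935/2327358 (h = 42*(-1/2167) + 629*(1/1074) = -42/2167 + 629/1074 = 1317935/2327358 ≈ 0.56628)
I(Z, K) = (12 + K)/(-21 + K) (I(Z, K) = (K + 12)/(-21 + K) = (12 + K)/(-21 + K))
v = 2327358/494717831 (v = 1/(1317935/2327358 + 212) = 1/(494717831/2327358) = 2327358/494717831 ≈ 0.0047044)
v + I(26, 14) = 2327358/494717831 + (12 + 14)/(-21 + 14) = 2327358/494717831 + 26/(-7) = 2327358/494717831 - 1/7*26 = 2327358/494717831 - 26/7 = -12846372100/3463024817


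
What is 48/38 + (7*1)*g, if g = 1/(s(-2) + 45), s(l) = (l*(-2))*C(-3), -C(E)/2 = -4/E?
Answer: 2871/1957 ≈ 1.4670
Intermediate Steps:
C(E) = 8/E (C(E) = -(-8)/E = 8/E)
s(l) = 16*l/3 (s(l) = (l*(-2))*(8/(-3)) = (-2*l)*(8*(-1/3)) = -2*l*(-8/3) = 16*l/3)
g = 3/103 (g = 1/((16/3)*(-2) + 45) = 1/(-32/3 + 45) = 1/(103/3) = 3/103 ≈ 0.029126)
48/38 + (7*1)*g = 48/38 + (7*1)*(3/103) = 48*(1/38) + 7*(3/103) = 24/19 + 21/103 = 2871/1957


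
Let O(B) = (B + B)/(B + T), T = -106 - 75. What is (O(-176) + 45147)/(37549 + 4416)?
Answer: 16117831/14981505 ≈ 1.0758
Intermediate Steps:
T = -181
O(B) = 2*B/(-181 + B) (O(B) = (B + B)/(B - 181) = (2*B)/(-181 + B) = 2*B/(-181 + B))
(O(-176) + 45147)/(37549 + 4416) = (2*(-176)/(-181 - 176) + 45147)/(37549 + 4416) = (2*(-176)/(-357) + 45147)/41965 = (2*(-176)*(-1/357) + 45147)*(1/41965) = (352/357 + 45147)*(1/41965) = (16117831/357)*(1/41965) = 16117831/14981505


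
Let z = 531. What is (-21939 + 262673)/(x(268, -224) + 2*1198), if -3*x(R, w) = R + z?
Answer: 722202/6389 ≈ 113.04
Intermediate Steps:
x(R, w) = -177 - R/3 (x(R, w) = -(R + 531)/3 = -(531 + R)/3 = -177 - R/3)
(-21939 + 262673)/(x(268, -224) + 2*1198) = (-21939 + 262673)/((-177 - 1/3*268) + 2*1198) = 240734/((-177 - 268/3) + 2396) = 240734/(-799/3 + 2396) = 240734/(6389/3) = 240734*(3/6389) = 722202/6389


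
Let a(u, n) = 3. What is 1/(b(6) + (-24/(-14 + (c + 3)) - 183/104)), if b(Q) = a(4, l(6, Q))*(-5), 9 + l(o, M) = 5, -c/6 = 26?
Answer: -17368/288585 ≈ -0.060183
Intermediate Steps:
c = -156 (c = -6*26 = -156)
l(o, M) = -4 (l(o, M) = -9 + 5 = -4)
b(Q) = -15 (b(Q) = 3*(-5) = -15)
1/(b(6) + (-24/(-14 + (c + 3)) - 183/104)) = 1/(-15 + (-24/(-14 + (-156 + 3)) - 183/104)) = 1/(-15 + (-24/(-14 - 153) - 183*1/104)) = 1/(-15 + (-24/(-167) - 183/104)) = 1/(-15 + (-24*(-1/167) - 183/104)) = 1/(-15 + (24/167 - 183/104)) = 1/(-15 - 28065/17368) = 1/(-288585/17368) = -17368/288585*1 = -17368/288585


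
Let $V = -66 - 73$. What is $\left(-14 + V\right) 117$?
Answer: $-17901$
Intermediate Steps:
$V = -139$
$\left(-14 + V\right) 117 = \left(-14 - 139\right) 117 = \left(-153\right) 117 = -17901$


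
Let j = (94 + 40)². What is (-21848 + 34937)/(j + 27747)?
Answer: 13089/45703 ≈ 0.28639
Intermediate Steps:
j = 17956 (j = 134² = 17956)
(-21848 + 34937)/(j + 27747) = (-21848 + 34937)/(17956 + 27747) = 13089/45703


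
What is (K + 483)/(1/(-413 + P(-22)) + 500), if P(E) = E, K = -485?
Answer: -870/217499 ≈ -0.0040000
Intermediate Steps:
(K + 483)/(1/(-413 + P(-22)) + 500) = (-485 + 483)/(1/(-413 - 22) + 500) = -2/(1/(-435) + 500) = -2/(-1/435 + 500) = -2/217499/435 = -2*435/217499 = -870/217499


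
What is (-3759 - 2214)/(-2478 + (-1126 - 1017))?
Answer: 5973/4621 ≈ 1.2926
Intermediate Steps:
(-3759 - 2214)/(-2478 + (-1126 - 1017)) = -5973/(-2478 - 2143) = -5973/(-4621) = -5973*(-1/4621) = 5973/4621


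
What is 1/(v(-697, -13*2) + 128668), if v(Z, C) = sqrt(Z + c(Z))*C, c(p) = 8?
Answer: 32167/4138979997 + 13*I*sqrt(689)/8277959994 ≈ 7.7717e-6 + 4.1222e-8*I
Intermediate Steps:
v(Z, C) = C*sqrt(8 + Z) (v(Z, C) = sqrt(Z + 8)*C = sqrt(8 + Z)*C = C*sqrt(8 + Z))
1/(v(-697, -13*2) + 128668) = 1/((-13*2)*sqrt(8 - 697) + 128668) = 1/(-26*I*sqrt(689) + 128668) = 1/(128668 - 26*I*sqrt(689))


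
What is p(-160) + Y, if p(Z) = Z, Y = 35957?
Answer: 35797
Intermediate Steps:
p(-160) + Y = -160 + 35957 = 35797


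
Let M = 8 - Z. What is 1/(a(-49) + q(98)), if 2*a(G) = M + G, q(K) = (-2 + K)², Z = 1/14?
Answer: 28/257473 ≈ 0.00010875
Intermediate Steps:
Z = 1/14 ≈ 0.071429
M = 111/14 (M = 8 - 1*1/14 = 8 - 1/14 = 111/14 ≈ 7.9286)
a(G) = 111/28 + G/2 (a(G) = (111/14 + G)/2 = 111/28 + G/2)
1/(a(-49) + q(98)) = 1/((111/28 + (½)*(-49)) + (-2 + 98)²) = 1/((111/28 - 49/2) + 96²) = 1/(-575/28 + 9216) = 1/(257473/28) = 28/257473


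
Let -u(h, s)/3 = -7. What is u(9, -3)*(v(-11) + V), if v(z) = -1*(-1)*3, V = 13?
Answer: 336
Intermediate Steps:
u(h, s) = 21 (u(h, s) = -3*(-7) = 21)
v(z) = 3 (v(z) = 1*3 = 3)
u(9, -3)*(v(-11) + V) = 21*(3 + 13) = 21*16 = 336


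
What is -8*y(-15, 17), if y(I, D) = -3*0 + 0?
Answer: 0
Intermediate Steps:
y(I, D) = 0 (y(I, D) = 0 + 0 = 0)
-8*y(-15, 17) = -8*0 = 0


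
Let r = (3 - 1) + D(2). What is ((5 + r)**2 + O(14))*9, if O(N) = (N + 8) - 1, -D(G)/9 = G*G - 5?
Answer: 2493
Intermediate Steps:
D(G) = 45 - 9*G**2 (D(G) = -9*(G*G - 5) = -9*(G**2 - 5) = -9*(-5 + G**2) = 45 - 9*G**2)
O(N) = 7 + N (O(N) = (8 + N) - 1 = 7 + N)
r = 11 (r = (3 - 1) + (45 - 9*2**2) = 2 + (45 - 9*4) = 2 + (45 - 36) = 2 + 9 = 11)
((5 + r)**2 + O(14))*9 = ((5 + 11)**2 + (7 + 14))*9 = (16**2 + 21)*9 = (256 + 21)*9 = 277*9 = 2493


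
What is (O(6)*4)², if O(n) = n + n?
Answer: 2304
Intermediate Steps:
O(n) = 2*n
(O(6)*4)² = ((2*6)*4)² = (12*4)² = 48² = 2304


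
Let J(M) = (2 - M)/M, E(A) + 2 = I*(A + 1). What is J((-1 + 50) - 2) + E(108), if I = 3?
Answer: 15230/47 ≈ 324.04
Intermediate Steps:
E(A) = 1 + 3*A (E(A) = -2 + 3*(A + 1) = -2 + 3*(1 + A) = -2 + (3 + 3*A) = 1 + 3*A)
J(M) = (2 - M)/M
J((-1 + 50) - 2) + E(108) = (2 - ((-1 + 50) - 2))/((-1 + 50) - 2) + (1 + 3*108) = (2 - (49 - 2))/(49 - 2) + (1 + 324) = (2 - 1*47)/47 + 325 = (2 - 47)/47 + 325 = (1/47)*(-45) + 325 = -45/47 + 325 = 15230/47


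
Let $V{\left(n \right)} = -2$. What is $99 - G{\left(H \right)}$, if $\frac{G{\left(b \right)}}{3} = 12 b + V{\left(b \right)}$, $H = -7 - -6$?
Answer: $141$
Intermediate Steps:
$H = -1$ ($H = -7 + 6 = -1$)
$G{\left(b \right)} = -6 + 36 b$ ($G{\left(b \right)} = 3 \left(12 b - 2\right) = 3 \left(-2 + 12 b\right) = -6 + 36 b$)
$99 - G{\left(H \right)} = 99 - \left(-6 + 36 \left(-1\right)\right) = 99 - \left(-6 - 36\right) = 99 - -42 = 99 + 42 = 141$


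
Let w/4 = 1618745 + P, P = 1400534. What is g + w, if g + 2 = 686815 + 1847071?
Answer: 14611000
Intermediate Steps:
g = 2533884 (g = -2 + (686815 + 1847071) = -2 + 2533886 = 2533884)
w = 12077116 (w = 4*(1618745 + 1400534) = 4*3019279 = 12077116)
g + w = 2533884 + 12077116 = 14611000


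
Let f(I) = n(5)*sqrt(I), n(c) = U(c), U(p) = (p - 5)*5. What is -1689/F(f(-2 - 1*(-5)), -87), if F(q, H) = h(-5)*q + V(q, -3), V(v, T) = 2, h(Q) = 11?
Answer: -1689/2 ≈ -844.50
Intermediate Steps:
U(p) = -25 + 5*p (U(p) = (-5 + p)*5 = -25 + 5*p)
n(c) = -25 + 5*c
f(I) = 0 (f(I) = (-25 + 5*5)*sqrt(I) = (-25 + 25)*sqrt(I) = 0*sqrt(I) = 0)
F(q, H) = 2 + 11*q (F(q, H) = 11*q + 2 = 2 + 11*q)
-1689/F(f(-2 - 1*(-5)), -87) = -1689/(2 + 11*0) = -1689/(2 + 0) = -1689/2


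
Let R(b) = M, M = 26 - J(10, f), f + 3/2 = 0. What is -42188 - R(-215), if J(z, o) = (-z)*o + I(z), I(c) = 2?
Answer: -42197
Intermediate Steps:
f = -3/2 (f = -3/2 + 0 = -3/2 ≈ -1.5000)
J(z, o) = 2 - o*z (J(z, o) = (-z)*o + 2 = -o*z + 2 = 2 - o*z)
M = 9 (M = 26 - (2 - 1*(-3/2)*10) = 26 - (2 + 15) = 26 - 1*17 = 26 - 17 = 9)
R(b) = 9
-42188 - R(-215) = -42188 - 1*9 = -42188 - 9 = -42197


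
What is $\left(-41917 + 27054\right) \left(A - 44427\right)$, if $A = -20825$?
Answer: $969840476$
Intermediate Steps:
$\left(-41917 + 27054\right) \left(A - 44427\right) = \left(-41917 + 27054\right) \left(-20825 - 44427\right) = \left(-14863\right) \left(-65252\right) = 969840476$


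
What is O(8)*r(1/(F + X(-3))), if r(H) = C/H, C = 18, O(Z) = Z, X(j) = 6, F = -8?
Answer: -288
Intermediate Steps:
r(H) = 18/H
O(8)*r(1/(F + X(-3))) = 8*(18/(1/(-8 + 6))) = 8*(18/(1/(-2))) = 8*(18/(-1/2)) = 8*(18*(-2)) = 8*(-36) = -288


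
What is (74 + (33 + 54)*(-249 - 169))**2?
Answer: 1317109264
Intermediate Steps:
(74 + (33 + 54)*(-249 - 169))**2 = (74 + 87*(-418))**2 = (74 - 36366)**2 = (-36292)**2 = 1317109264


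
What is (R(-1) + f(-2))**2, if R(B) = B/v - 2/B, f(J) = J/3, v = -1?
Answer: 49/9 ≈ 5.4444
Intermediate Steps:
f(J) = J/3 (f(J) = J*(1/3) = J/3)
R(B) = -B - 2/B (R(B) = B/(-1) - 2/B = B*(-1) - 2/B = -B - 2/B)
(R(-1) + f(-2))**2 = ((-1*(-1) - 2/(-1)) + (1/3)*(-2))**2 = ((1 - 2*(-1)) - 2/3)**2 = ((1 + 2) - 2/3)**2 = (3 - 2/3)**2 = (7/3)**2 = 49/9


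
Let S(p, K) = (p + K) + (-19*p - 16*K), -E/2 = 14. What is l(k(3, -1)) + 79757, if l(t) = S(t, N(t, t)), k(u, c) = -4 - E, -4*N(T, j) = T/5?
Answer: 79343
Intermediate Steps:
N(T, j) = -T/20 (N(T, j) = -T/(4*5) = -T/20)
E = -28 (E = -2*14 = -28)
k(u, c) = 24 (k(u, c) = -4 - 1*(-28) = -4 + 28 = 24)
S(p, K) = -18*p - 15*K (S(p, K) = (K + p) + (-19*p - 16*K) = -18*p - 15*K)
l(t) = -69*t/4 (l(t) = -18*t - (-3)*t/4 = -18*t + 3*t/4 = -69*t/4)
l(k(3, -1)) + 79757 = -69/4*24 + 79757 = -414 + 79757 = 79343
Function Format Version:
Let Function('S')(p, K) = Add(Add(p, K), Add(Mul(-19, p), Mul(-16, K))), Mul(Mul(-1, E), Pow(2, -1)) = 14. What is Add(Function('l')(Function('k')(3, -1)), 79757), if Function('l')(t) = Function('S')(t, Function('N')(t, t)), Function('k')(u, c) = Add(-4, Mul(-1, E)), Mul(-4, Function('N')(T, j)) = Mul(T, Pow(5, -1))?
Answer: 79343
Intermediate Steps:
Function('N')(T, j) = Mul(Rational(-1, 20), T) (Function('N')(T, j) = Mul(Rational(-1, 4), Mul(T, Pow(5, -1))) = Mul(Rational(-1, 4), Mul(T, Rational(1, 5))) = Mul(Rational(-1, 4), Mul(Rational(1, 5), T)) = Mul(Rational(-1, 20), T))
E = -28 (E = Mul(-2, 14) = -28)
Function('k')(u, c) = 24 (Function('k')(u, c) = Add(-4, Mul(-1, -28)) = Add(-4, 28) = 24)
Function('S')(p, K) = Add(Mul(-18, p), Mul(-15, K)) (Function('S')(p, K) = Add(Add(K, p), Add(Mul(-19, p), Mul(-16, K))) = Add(Mul(-18, p), Mul(-15, K)))
Function('l')(t) = Mul(Rational(-69, 4), t) (Function('l')(t) = Add(Mul(-18, t), Mul(-15, Mul(Rational(-1, 20), t))) = Add(Mul(-18, t), Mul(Rational(3, 4), t)) = Mul(Rational(-69, 4), t))
Add(Function('l')(Function('k')(3, -1)), 79757) = Add(Mul(Rational(-69, 4), 24), 79757) = Add(-414, 79757) = 79343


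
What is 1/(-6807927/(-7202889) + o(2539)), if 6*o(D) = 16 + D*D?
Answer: 1600642/1719767825665 ≈ 9.3073e-7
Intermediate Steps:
o(D) = 8/3 + D²/6 (o(D) = (16 + D*D)/6 = (16 + D²)/6 = 8/3 + D²/6)
1/(-6807927/(-7202889) + o(2539)) = 1/(-6807927/(-7202889) + (8/3 + (⅙)*2539²)) = 1/(-6807927*(-1/7202889) + (8/3 + (⅙)*6446521)) = 1/(2269309/2400963 + (8/3 + 6446521/6)) = 1/(2269309/2400963 + 6446537/6) = 1/(1719767825665/1600642) = 1600642/1719767825665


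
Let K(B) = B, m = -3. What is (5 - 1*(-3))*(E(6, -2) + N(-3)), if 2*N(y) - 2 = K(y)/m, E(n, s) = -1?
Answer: 4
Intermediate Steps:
N(y) = 1 - y/6 (N(y) = 1 + (y/(-3))/2 = 1 + (y*(-⅓))/2 = 1 + (-y/3)/2 = 1 - y/6)
(5 - 1*(-3))*(E(6, -2) + N(-3)) = (5 - 1*(-3))*(-1 + (1 - ⅙*(-3))) = (5 + 3)*(-1 + (1 + ½)) = 8*(-1 + 3/2) = 8*(½) = 4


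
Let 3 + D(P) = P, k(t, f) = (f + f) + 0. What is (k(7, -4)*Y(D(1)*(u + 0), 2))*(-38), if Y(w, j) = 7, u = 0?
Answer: 2128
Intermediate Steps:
k(t, f) = 2*f (k(t, f) = 2*f + 0 = 2*f)
D(P) = -3 + P
(k(7, -4)*Y(D(1)*(u + 0), 2))*(-38) = ((2*(-4))*7)*(-38) = -8*7*(-38) = -56*(-38) = 2128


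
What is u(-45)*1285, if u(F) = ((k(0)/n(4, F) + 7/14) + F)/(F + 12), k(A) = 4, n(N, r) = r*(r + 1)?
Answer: 11321621/6534 ≈ 1732.7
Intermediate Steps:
n(N, r) = r*(1 + r)
u(F) = (½ + F + 4/(F*(1 + F)))/(12 + F) (u(F) = ((4/((F*(1 + F))) + 7/14) + F)/(F + 12) = ((4*(1/(F*(1 + F))) + 7*(1/14)) + F)/(12 + F) = ((4/(F*(1 + F)) + ½) + F)/(12 + F) = ((½ + 4/(F*(1 + F))) + F)/(12 + F) = (½ + F + 4/(F*(1 + F)))/(12 + F))
u(-45)*1285 = ((½)*(8 - 45*(1 - 45) + 2*(-45)²*(1 - 45))/(-45*(1 - 45)*(12 - 45)))*1285 = ((½)*(-1/45)*(8 - 45*(-44) + 2*2025*(-44))/(-44*(-33)))*1285 = ((½)*(-1/45)*(-1/44)*(-1/33)*(8 + 1980 - 178200))*1285 = ((½)*(-1/45)*(-1/44)*(-1/33)*(-176212))*1285 = (44053/32670)*1285 = 11321621/6534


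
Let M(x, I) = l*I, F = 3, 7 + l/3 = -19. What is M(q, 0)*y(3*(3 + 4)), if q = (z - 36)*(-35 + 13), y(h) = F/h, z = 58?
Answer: 0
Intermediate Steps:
l = -78 (l = -21 + 3*(-19) = -21 - 57 = -78)
y(h) = 3/h
q = -484 (q = (58 - 36)*(-35 + 13) = 22*(-22) = -484)
M(x, I) = -78*I
M(q, 0)*y(3*(3 + 4)) = (-78*0)*(3/((3*(3 + 4)))) = 0*(3/((3*7))) = 0*(3/21) = 0*(3*(1/21)) = 0*(⅐) = 0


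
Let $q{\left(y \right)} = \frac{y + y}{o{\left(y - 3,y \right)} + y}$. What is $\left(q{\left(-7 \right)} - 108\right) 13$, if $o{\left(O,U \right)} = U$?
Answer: $-1391$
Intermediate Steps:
$q{\left(y \right)} = 1$ ($q{\left(y \right)} = \frac{y + y}{y + y} = \frac{2 y}{2 y} = 2 y \frac{1}{2 y} = 1$)
$\left(q{\left(-7 \right)} - 108\right) 13 = \left(1 - 108\right) 13 = \left(-107\right) 13 = -1391$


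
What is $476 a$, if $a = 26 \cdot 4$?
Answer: $49504$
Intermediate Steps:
$a = 104$
$476 a = 476 \cdot 104 = 49504$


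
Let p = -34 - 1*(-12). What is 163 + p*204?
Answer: -4325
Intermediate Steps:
p = -22 (p = -34 + 12 = -22)
163 + p*204 = 163 - 22*204 = 163 - 4488 = -4325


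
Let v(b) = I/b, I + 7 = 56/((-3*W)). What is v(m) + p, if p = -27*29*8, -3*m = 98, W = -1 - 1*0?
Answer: -87701/14 ≈ -6264.4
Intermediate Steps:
W = -1 (W = -1 + 0 = -1)
m = -98/3 (m = -1/3*98 = -98/3 ≈ -32.667)
I = 35/3 (I = -7 + 56/((-3*(-1))) = -7 + 56/3 = 35/3 ≈ 11.667)
v(b) = 35/(3*b)
p = -6264 (p = -783*8 = -6264)
v(m) + p = 35/(3*(-98/3)) - 6264 = (35/3)*(-3/98) - 6264 = -5/14 - 6264 = -87701/14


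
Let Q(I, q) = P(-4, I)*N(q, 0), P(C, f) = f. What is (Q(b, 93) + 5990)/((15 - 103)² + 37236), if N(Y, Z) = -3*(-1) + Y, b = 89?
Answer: 559/1730 ≈ 0.32312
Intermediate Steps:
N(Y, Z) = 3 + Y
Q(I, q) = I*(3 + q)
(Q(b, 93) + 5990)/((15 - 103)² + 37236) = (89*(3 + 93) + 5990)/((15 - 103)² + 37236) = (89*96 + 5990)/((-88)² + 37236) = (8544 + 5990)/(7744 + 37236) = 14534/44980 = 14534*(1/44980) = 559/1730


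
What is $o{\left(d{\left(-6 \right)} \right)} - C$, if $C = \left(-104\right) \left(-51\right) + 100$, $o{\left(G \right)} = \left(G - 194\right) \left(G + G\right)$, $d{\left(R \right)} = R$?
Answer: $-3004$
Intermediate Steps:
$o{\left(G \right)} = 2 G \left(-194 + G\right)$ ($o{\left(G \right)} = \left(-194 + G\right) 2 G = 2 G \left(-194 + G\right)$)
$C = 5404$ ($C = 5304 + 100 = 5404$)
$o{\left(d{\left(-6 \right)} \right)} - C = 2 \left(-6\right) \left(-194 - 6\right) - 5404 = 2 \left(-6\right) \left(-200\right) - 5404 = 2400 - 5404 = -3004$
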